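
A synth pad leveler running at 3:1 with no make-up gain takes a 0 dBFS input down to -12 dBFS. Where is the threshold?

-18 dBFS

Gain reduction = 0 − (-12) = 12 dB; output overshoot = GR / (R − 1) = 12 / 2 = 6 dB.
Threshold = output − output overshoot = -12 − 6 = -18 dBFS.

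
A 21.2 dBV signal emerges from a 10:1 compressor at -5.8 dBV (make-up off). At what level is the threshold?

-8.8 dBV

Let T be the threshold. Output overshoot = (input overshoot)/R, so -5.8 − T = (21.2 − T)/10.
10·(-5.8 − T) = 21.2 − T → 9·T = -58 − 21.2 = -79.2.
T = -79.2/9 = -8.8 dBV.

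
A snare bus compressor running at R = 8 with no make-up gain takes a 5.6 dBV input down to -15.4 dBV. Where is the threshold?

-18.4 dBV

Input is 24 dB above T (since output overshoot × R = input overshoot: (-15.4 − T)·8 = 5.6 − T gives T = -18.4 dBV).
Check: -18.4 + (5.6 − (-18.4))/8 = -18.4 + 3 = -15.4 dBV. ✓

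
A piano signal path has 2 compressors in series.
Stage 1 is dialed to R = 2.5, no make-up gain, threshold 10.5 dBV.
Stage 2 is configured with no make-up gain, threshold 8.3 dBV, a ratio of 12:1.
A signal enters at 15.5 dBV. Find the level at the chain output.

Stage 1: overshoot 5 dB → 5/2.5 = 2 dB → 12.5 dBV.
Stage 2: 12.5 dBV is 4.2 dB over 8.3 dBV; at 12:1 that becomes 0.35 dB over, giving 8.65 dBV.

8.65 dBV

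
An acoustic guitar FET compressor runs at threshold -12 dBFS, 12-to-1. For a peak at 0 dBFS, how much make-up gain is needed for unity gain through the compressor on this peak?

The peak compresses to -12 + 12/12 = -11 dBFS.
To reach 0 dBFS requires 0 − (-11) = 11 dB of make-up.

11 dB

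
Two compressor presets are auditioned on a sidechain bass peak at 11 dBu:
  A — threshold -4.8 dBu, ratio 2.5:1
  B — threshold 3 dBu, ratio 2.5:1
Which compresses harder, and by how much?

A: 15.8 dB over, compressed to 6.32 dB over, so 9.48 dB of GR.
B: 8 dB over, compressed to 3.2 dB over, so 4.8 dB of GR.
Difference: 4.68 dB in favour of A.

A, by 4.68 dB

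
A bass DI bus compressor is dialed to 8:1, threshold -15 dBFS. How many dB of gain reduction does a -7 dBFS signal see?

The signal is 8 dB above threshold.
A 8:1 ratio leaves 1 dB of that excess.
So the signal is attenuated by 8 − 1 = 7 dB.

7 dB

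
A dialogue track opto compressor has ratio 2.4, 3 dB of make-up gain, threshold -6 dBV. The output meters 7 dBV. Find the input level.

Before make-up, the level was 7 − 3 = 4 dBV.
Post-compression overshoot = 4 − (-6) = 10 dB.
Before 2.4:1 compression the overshoot was 10 × 2.4 = 24 dB, so input = -6 + 24 = 18 dBV.

18 dBV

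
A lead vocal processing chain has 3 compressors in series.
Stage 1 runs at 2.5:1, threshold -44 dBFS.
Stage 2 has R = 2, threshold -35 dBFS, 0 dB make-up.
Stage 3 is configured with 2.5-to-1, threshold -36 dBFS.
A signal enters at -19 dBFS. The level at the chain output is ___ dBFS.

-35.4 dBFS

Stage 1: -19 dBFS is 25 dB over -44 dBFS; at 2.5:1 that becomes 10 dB over, giving -34 dBFS.
Stage 2: 1 dB above -35 dBFS, reduced 2:1 to 0.5 dB above → -34.5 dBFS.
Stage 3: -34.5 dBFS is 1.5 dB over -36 dBFS; at 2.5:1 that becomes 0.6 dB over, giving -35.4 dBFS.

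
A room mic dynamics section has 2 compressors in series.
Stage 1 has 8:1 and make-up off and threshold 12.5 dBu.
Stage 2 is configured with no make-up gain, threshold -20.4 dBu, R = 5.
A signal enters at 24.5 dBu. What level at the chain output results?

-13.52 dBu

Stage 1: 12 dB above 12.5 dBu, reduced 8:1 to 1.5 dB above → 14 dBu.
Stage 2: 34.4 dB above -20.4 dBu, reduced 5:1 to 6.88 dB above → -13.52 dBu.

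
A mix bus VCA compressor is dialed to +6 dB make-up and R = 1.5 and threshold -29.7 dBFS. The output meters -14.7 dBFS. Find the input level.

-16.2 dBFS

Stripping the +6 dB make-up gives -20.7 dBFS at the gain stage.
Post-compression overshoot = -20.7 − (-29.7) = 9 dB.
Input overshoot = R × output overshoot = 13.5 dB → input = -29.7 + 13.5 = -16.2 dBFS.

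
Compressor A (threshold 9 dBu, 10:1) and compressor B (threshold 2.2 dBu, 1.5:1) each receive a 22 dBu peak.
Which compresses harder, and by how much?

A, by 5.1 dB

A: 13 dB over, compressed to 1.3 dB over, so 11.7 dB of GR.
B: 19.8 dB over, compressed to 13.2 dB over, so 6.6 dB of GR.
A applies 5.1 dB more gain reduction.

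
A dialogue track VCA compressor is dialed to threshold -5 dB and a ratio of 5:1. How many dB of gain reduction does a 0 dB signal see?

Overshoot = 0 − (-5) = 5 dB.
A 5:1 ratio leaves 1 dB of that excess.
Gain reduction = 5 − 1 = 4 dB.

4 dB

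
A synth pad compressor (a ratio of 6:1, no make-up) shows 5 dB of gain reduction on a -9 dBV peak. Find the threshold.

-15 dBV

Gain reduction = -9 − (-14) = 5 dB; output overshoot = GR / (R − 1) = 5 / 5 = 1 dB.
Threshold = output − output overshoot = -14 − 1 = -15 dBV.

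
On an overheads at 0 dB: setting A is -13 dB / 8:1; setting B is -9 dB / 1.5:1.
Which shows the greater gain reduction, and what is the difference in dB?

A: overshoot 13 dB → output overshoot 1.625 dB → GR 11.375 dB.
B: overshoot 9 dB → output overshoot 6 dB → GR 3 dB.
A reduces 8.375 dB more.

A, by 8.375 dB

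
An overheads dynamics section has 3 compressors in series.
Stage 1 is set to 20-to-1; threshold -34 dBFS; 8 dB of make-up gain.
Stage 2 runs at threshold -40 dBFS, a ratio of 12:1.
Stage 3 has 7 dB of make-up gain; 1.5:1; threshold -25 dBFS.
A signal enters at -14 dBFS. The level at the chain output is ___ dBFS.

-31.75 dBFS

Stage 1: -14 dBFS is 20 dB over -34 dBFS; at 20:1 that becomes 1 dB over, giving -33 dBFS; +8 dB make-up → -25 dBFS.
Stage 2: overshoot 15 dB → 15/12 = 1.25 dB → -38.75 dBFS.
Stage 3: -38.75 dBFS is at or below the -25 dBFS threshold — no compression; make-up brings it to -31.75 dBFS.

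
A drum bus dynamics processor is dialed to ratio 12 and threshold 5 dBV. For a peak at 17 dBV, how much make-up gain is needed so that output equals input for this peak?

11 dB

Without make-up, output = threshold + overshoot/12 = 5 + 1 = 6 dBV.
Gap to target: 11 dB.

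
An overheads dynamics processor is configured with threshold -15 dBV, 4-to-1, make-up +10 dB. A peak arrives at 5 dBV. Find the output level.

0 dBV

The input is 20 dB above the -15 dBV threshold.
4:1 compression reduces that to 20/4 = 5 dB over.
So the level is -15 + 5 = -10 dBV; make-up adds 10 dB, giving 0 dBV.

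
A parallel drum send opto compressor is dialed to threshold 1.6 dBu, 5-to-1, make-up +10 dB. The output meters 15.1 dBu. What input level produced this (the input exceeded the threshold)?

19.1 dBu

Stripping the +10 dB make-up gives 5.1 dBu at the gain stage.
The compressed level sits 5.1 − 1.6 = 3.5 dB over threshold.
Before 5:1 compression the overshoot was 3.5 × 5 = 17.5 dB, so input = 1.6 + 17.5 = 19.1 dBu.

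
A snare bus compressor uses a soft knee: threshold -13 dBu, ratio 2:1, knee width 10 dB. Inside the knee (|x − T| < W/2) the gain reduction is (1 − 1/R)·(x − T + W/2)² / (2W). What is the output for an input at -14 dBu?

x − T + W/2 = -14 − (-13) + 5 = 4.
GR = (1 − 1/2) × 4² / 20 = 0.5 × 16 / 20 = 0.4 dB.
Output = -14 − 0.4 = -14.4 dBu.

-14.4 dBu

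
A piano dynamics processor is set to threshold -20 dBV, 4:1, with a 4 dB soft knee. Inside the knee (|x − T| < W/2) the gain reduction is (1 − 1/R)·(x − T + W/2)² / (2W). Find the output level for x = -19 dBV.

x − T + W/2 = -19 − (-20) + 2 = 3.
GR = (1 − 1/4) × 3² / 8 = 0.75 × 9 / 8 = 0.84375 dB.
Output = -19 − 0.84375 = -19.84375 dBV.

-19.84375 dBV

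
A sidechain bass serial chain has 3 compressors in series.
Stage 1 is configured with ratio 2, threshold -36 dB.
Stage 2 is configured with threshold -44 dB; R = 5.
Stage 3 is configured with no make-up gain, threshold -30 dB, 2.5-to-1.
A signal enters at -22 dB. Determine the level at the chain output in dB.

Stage 1: 14 dB above -36 dB, reduced 2:1 to 7 dB above → -29 dB.
Stage 2: 15 dB above -44 dB, reduced 5:1 to 3 dB above → -41 dB.
Stage 3: below threshold (-41 ≤ -30); passes unchanged; output -41 dB.

-41 dB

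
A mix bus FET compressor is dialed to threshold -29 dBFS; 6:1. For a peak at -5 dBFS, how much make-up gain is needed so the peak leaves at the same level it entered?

Overshoot 24 dB → 24/6 = 4 dB after compression, so the compressed level is -29 + 4 = -25 dBFS.
Make-up = target − compressed = -5 − (-25) = 20 dB.

20 dB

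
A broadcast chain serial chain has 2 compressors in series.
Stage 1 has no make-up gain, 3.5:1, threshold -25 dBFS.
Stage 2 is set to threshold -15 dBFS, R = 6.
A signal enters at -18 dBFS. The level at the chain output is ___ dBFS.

Stage 1: 7 dB above -25 dBFS, reduced 3.5:1 to 2 dB above → -23 dBFS.
Stage 2: -23 dBFS is at or below the -15 dBFS threshold — no compression; output -23 dBFS.

-23 dBFS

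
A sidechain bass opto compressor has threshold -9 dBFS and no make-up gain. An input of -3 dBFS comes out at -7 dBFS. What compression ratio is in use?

Input overshoot = -3 − (-9) = 6 dB; output overshoot = -7 − (-9) = 2 dB.
Ratio = 6 / 2 = 3.

3:1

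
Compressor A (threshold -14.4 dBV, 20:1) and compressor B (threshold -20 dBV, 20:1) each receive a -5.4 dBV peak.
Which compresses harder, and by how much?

A: GR = 9 − 9/20 = 8.55 dB.
B: GR = 14.6 − 14.6/20 = 13.87 dB.
B applies 5.32 dB more gain reduction.

B, by 5.32 dB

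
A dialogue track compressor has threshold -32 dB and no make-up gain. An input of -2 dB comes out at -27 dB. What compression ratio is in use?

Input overshoot = -2 − (-32) = 30 dB; output overshoot = -27 − (-32) = 5 dB.
Ratio = 30 / 5 = 6.

6:1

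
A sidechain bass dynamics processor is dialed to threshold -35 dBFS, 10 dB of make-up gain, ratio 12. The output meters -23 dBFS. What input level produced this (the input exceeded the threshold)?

-11 dBFS

Before make-up, the level was -23 − 10 = -33 dBFS.
Post-compression overshoot = -33 − (-35) = 2 dB.
Before 12:1 compression the overshoot was 2 × 12 = 24 dB, so input = -35 + 24 = -11 dBFS.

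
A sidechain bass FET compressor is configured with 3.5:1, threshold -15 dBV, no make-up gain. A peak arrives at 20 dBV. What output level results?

-5 dBV

The input is 35 dB above the -15 dBV threshold.
3.5:1 compression reduces that to 35/3.5 = 10 dB over.
Output = -15 + 10 = -5 dBV.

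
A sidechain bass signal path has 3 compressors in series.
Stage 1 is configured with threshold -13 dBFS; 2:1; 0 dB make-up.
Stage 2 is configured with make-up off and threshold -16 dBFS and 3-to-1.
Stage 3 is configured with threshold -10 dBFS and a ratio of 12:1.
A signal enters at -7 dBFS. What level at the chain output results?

-14 dBFS

Stage 1: 6 dB above -13 dBFS, reduced 2:1 to 3 dB above → -10 dBFS.
Stage 2: -10 dBFS is 6 dB over -16 dBFS; at 3:1 that becomes 2 dB over, giving -14 dBFS.
Stage 3: -14 dBFS ≤ -10 dBFS, so stage 3 doesn't engage; output -14 dBFS.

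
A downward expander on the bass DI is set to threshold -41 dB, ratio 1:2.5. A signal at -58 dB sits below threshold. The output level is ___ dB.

-83.5 dB

The input is 17 dB below the -41 dB threshold.
A 1:2.5 expander multiplies undershoot by 2.5: 17 × 2.5 = 42.5 dB below threshold.
Output = -41 − 42.5 = -83.5 dB.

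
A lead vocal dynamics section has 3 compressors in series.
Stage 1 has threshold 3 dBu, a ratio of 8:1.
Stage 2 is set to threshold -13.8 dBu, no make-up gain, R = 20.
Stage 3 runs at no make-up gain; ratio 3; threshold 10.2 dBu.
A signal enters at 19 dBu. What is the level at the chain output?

-12.86 dBu

Stage 1: overshoot 16 dB → 16/8 = 2 dB → 5 dBu.
Stage 2: overshoot 18.8 dB → 18.8/20 = 0.94 dB → -12.86 dBu.
Stage 3: -12.86 dBu is at or below the 10.2 dBu threshold — no compression; output -12.86 dBu.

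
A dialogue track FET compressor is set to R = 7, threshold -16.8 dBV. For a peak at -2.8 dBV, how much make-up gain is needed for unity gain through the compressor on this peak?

12 dB

Without make-up, output = threshold + overshoot/7 = -16.8 + 2 = -14.8 dBV.
Gap to target: 12 dB.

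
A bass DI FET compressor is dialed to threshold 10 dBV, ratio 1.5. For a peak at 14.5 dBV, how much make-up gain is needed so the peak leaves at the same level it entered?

Without make-up, output = threshold + overshoot/1.5 = 10 + 3 = 13 dBV.
Gap to target: 1.5 dB.

1.5 dB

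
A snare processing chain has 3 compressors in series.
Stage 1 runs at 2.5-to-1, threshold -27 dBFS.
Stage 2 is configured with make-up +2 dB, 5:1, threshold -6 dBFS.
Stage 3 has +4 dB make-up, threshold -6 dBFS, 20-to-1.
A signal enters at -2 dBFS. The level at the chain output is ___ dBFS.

Stage 1: 25 dB above -27 dBFS, reduced 2.5:1 to 10 dB above → -17 dBFS.
Stage 2: -17 dBFS ≤ -6 dBFS, so stage 2 doesn't engage; make-up brings it to -15 dBFS.
Stage 3: -15 dBFS ≤ -6 dBFS, so stage 3 doesn't engage; make-up brings it to -11 dBFS.

-11 dBFS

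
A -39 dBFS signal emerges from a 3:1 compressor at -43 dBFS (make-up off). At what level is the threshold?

Gain reduction = -39 − (-43) = 4 dB; output overshoot = GR / (R − 1) = 4 / 2 = 2 dB.
Threshold = output − output overshoot = -43 − 2 = -45 dBFS.

-45 dBFS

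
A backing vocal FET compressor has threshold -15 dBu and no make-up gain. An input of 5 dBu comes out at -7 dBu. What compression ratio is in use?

Input overshoot = 5 − (-15) = 20 dB; output overshoot = -7 − (-15) = 8 dB.
Ratio = 20 / 8 = 2.5.

2.5:1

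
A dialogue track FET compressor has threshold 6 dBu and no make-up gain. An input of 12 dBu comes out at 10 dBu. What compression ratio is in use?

1.5:1

Input overshoot = 12 − 6 = 6 dB; output overshoot = 10 − 6 = 4 dB.
Ratio = 6 / 4 = 1.5.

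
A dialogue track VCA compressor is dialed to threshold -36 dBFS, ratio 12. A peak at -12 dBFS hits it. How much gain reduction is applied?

22 dB

The signal is 24 dB above threshold.
A 12:1 ratio leaves 2 dB of that excess.
GR = overshoot in − overshoot out = 24 − 2 = 22 dB.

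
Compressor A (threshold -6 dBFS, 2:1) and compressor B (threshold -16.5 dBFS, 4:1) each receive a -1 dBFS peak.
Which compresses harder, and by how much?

B, by 9.125 dB

A: GR = 5 − 5/2 = 2.5 dB.
B: GR = 15.5 − 15.5/4 = 11.625 dB.
B applies 9.125 dB more gain reduction.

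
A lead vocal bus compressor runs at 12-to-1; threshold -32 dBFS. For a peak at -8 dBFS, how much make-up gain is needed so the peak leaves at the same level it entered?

22 dB

The peak compresses to -32 + 24/12 = -30 dBFS.
To reach -8 dBFS requires -8 − (-30) = 22 dB of make-up.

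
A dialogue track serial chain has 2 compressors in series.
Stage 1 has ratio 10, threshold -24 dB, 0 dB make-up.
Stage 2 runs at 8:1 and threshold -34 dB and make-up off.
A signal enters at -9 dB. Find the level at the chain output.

-32.5625 dB

Stage 1: -9 dB is 15 dB over -24 dB; at 10:1 that becomes 1.5 dB over, giving -22.5 dB.
Stage 2: overshoot 11.5 dB → 11.5/8 = 1.4375 dB → -32.5625 dB.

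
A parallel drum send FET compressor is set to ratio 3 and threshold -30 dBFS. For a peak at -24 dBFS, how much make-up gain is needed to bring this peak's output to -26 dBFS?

Without make-up, output = threshold + overshoot/3 = -30 + 2 = -28 dBFS.
Gap to target: 2 dB.

2 dB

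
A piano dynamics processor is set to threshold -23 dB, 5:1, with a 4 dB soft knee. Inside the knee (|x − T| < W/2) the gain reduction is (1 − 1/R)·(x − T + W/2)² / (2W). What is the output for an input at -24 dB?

-24.1 dB

x − T + W/2 = -24 − (-23) + 2 = 1.
GR = (1 − 1/5) × 1² / 8 = 0.8 × 1 / 8 = 0.1 dB.
Output = -24 − 0.1 = -24.1 dB.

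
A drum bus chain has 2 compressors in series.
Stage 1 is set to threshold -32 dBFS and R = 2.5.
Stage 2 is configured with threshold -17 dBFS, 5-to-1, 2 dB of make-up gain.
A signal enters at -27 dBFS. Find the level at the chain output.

-28 dBFS

Stage 1: overshoot 5 dB → 5/2.5 = 2 dB → -30 dBFS.
Stage 2: -30 dBFS is at or below the -17 dBFS threshold — no compression; make-up brings it to -28 dBFS.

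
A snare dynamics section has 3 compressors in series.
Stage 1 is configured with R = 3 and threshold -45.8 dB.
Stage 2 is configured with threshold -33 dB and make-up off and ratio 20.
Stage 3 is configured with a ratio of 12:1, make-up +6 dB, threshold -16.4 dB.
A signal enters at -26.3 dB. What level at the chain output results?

Stage 1: -26.3 dB is 19.5 dB over -45.8 dB; at 3:1 that becomes 6.5 dB over, giving -39.3 dB.
Stage 2: -39.3 dB is at or below the -33 dB threshold — no compression; output -39.3 dB.
Stage 3: below threshold (-39.3 ≤ -16.4); passes unchanged; make-up brings it to -33.3 dB.

-33.3 dB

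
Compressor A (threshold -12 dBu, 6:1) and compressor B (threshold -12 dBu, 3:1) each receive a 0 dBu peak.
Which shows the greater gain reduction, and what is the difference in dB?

A: overshoot 12 dB → output overshoot 2 dB → GR 10 dB.
B: overshoot 12 dB → output overshoot 4 dB → GR 8 dB.
A applies 2 dB more gain reduction.

A, by 2 dB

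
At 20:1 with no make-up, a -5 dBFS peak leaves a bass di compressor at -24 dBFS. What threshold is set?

Gain reduction = -5 − (-24) = 19 dB; output overshoot = GR / (R − 1) = 19 / 19 = 1 dB.
Threshold = output − output overshoot = -24 − 1 = -25 dBFS.

-25 dBFS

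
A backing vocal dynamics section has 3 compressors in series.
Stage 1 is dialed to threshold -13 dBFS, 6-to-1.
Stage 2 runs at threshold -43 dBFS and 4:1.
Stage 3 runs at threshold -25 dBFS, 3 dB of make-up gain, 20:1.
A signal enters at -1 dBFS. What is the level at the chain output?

-32 dBFS

Stage 1: -1 dBFS is 12 dB over -13 dBFS; at 6:1 that becomes 2 dB over, giving -11 dBFS.
Stage 2: 32 dB above -43 dBFS, reduced 4:1 to 8 dB above → -35 dBFS.
Stage 3: below threshold (-35 ≤ -25); passes unchanged; make-up brings it to -32 dBFS.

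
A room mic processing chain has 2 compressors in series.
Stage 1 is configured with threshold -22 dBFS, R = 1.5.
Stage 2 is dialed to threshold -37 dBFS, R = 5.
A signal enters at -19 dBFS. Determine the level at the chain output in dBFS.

-33.6 dBFS

Stage 1: -19 dBFS is 3 dB over -22 dBFS; at 1.5:1 that becomes 2 dB over, giving -20 dBFS.
Stage 2: overshoot 17 dB → 17/5 = 3.4 dB → -33.6 dBFS.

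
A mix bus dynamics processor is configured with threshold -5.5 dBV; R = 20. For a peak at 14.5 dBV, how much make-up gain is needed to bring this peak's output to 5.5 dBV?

10 dB

Without make-up, output = threshold + overshoot/20 = -5.5 + 1 = -4.5 dBV.
Gap to target: 10 dB.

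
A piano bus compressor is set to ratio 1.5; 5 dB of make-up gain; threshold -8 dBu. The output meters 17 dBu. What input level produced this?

22 dBu

Remove make-up: 17 − 5 = 12 dBu.
The compressed level sits 12 − (-8) = 20 dB over threshold.
Input overshoot = R × output overshoot = 30 dB → input = -8 + 30 = 22 dBu.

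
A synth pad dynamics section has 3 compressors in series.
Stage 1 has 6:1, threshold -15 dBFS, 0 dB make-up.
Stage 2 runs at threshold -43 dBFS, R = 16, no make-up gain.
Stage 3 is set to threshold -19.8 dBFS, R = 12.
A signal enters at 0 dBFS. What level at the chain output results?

Stage 1: 15 dB above -15 dBFS, reduced 6:1 to 2.5 dB above → -12.5 dBFS.
Stage 2: -12.5 dBFS is 30.5 dB over -43 dBFS; at 16:1 that becomes 1.90625 dB over, giving -41.09375 dBFS.
Stage 3: -41.09375 dBFS is at or below the -19.8 dBFS threshold — no compression; output -41.09375 dBFS.

-41.09375 dBFS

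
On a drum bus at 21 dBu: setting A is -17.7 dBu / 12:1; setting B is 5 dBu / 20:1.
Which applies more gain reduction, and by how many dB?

A: 38.7 dB over, compressed to 3.225 dB over, so 35.475 dB of GR.
B: 16 dB over, compressed to 0.8 dB over, so 15.2 dB of GR.
Difference: 20.275 dB in favour of A.

A, by 20.275 dB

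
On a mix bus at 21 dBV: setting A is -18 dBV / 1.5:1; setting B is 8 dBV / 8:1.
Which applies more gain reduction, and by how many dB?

A, by 1.625 dB

A: 39 dB over, compressed to 26 dB over, so 13 dB of GR.
B: 13 dB over, compressed to 1.625 dB over, so 11.375 dB of GR.
A reduces 1.625 dB more.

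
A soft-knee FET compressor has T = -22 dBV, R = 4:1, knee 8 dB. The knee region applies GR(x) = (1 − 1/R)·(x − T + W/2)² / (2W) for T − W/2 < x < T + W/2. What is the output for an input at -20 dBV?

x − T + W/2 = -20 − (-22) + 4 = 6.
GR = (1 − 1/4) × 6² / 16 = 0.75 × 36 / 16 = 1.6875 dB.
Output = -20 − 1.6875 = -21.6875 dBV.

-21.6875 dBV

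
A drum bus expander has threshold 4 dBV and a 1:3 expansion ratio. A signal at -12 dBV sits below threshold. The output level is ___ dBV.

Undershoot = 4 − (-12) = 16 dB.
At 1:3, that expands to 48 dB under threshold.
Output = 4 − 48 = -44 dBV.

-44 dBV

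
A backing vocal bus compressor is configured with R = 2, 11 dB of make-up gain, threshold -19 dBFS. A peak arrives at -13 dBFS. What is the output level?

-5 dBFS

The input is 6 dB above the -19 dBFS threshold.
The 6 dB excess becomes 3 dB after 2:1 reduction.
That puts the output at -16 dBFS; make-up adds 11 dB, giving -5 dBFS.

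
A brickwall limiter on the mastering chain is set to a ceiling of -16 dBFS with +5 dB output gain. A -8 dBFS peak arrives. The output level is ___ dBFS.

-11 dBFS

A brickwall limiter is an ∞:1 compressor: any input above the ceiling is clamped to -16 dBFS.
Output gain then adds 5 dB: -16 + 5 = -11 dBFS.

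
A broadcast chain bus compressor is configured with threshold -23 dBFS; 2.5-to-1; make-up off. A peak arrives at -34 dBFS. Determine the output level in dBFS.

-34 dBFS is 11 dB below the -23 dBFS threshold, so no gain reduction is applied.
Output = input = -34 dBFS.

-34 dBFS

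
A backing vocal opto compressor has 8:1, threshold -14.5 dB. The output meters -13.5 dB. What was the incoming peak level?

Post-compression overshoot = -13.5 − (-14.5) = 1 dB.
Undo the ratio: input overshoot = 1 × 8 = 8 dB, giving input = -6.5 dB.

-6.5 dB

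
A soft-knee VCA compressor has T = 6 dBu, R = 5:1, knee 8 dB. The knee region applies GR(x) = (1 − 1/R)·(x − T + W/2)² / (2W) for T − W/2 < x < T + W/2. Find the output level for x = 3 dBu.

x − T + W/2 = 3 − 6 + 4 = 1.
GR = (1 − 1/5) × 1² / 16 = 0.8 × 1 / 16 = 0.05 dB.
Output = 3 − 0.05 = 2.95 dBu.

2.95 dBu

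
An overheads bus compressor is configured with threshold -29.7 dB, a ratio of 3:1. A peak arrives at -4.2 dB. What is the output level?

-21.2 dB

-4.2 dB sits 25.5 dB over threshold.
The 25.5 dB excess becomes 8.5 dB after 3:1 reduction.
So the level is -29.7 + 8.5 = -21.2 dB.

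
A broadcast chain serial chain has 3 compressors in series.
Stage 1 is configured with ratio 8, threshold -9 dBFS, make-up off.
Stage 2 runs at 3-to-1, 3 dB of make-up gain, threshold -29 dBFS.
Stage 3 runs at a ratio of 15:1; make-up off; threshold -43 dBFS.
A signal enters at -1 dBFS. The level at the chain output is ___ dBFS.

Stage 1: -1 dBFS is 8 dB over -9 dBFS; at 8:1 that becomes 1 dB over, giving -8 dBFS.
Stage 2: 21 dB above -29 dBFS, reduced 3:1 to 7 dB above → -22 dBFS; +3 dB make-up → -19 dBFS.
Stage 3: -19 dBFS is 24 dB over -43 dBFS; at 15:1 that becomes 1.6 dB over, giving -41.4 dBFS.

-41.4 dBFS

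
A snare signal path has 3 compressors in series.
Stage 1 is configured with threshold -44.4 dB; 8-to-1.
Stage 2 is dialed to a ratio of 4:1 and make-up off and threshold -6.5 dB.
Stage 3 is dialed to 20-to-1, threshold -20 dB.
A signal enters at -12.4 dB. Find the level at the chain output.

-40.4 dB

Stage 1: -12.4 dB is 32 dB over -44.4 dB; at 8:1 that becomes 4 dB over, giving -40.4 dB.
Stage 2: below threshold (-40.4 ≤ -6.5); passes unchanged; output -40.4 dB.
Stage 3: below threshold (-40.4 ≤ -20); passes unchanged; output -40.4 dB.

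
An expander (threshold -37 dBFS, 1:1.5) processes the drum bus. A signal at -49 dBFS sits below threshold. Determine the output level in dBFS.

-55 dBFS

Below threshold, a 1:1.5 expander applies gain = (1.5−1)×(T − x) of attenuation.
(1.5−1) × 12 = 6 dB, so output = -49 − 6 = -55 dBFS.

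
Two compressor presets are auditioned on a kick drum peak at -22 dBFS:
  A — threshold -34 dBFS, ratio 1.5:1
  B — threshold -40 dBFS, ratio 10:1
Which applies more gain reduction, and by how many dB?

A: GR = 12 − 12/1.5 = 4 dB.
B: GR = 18 − 18/10 = 16.2 dB.
B reduces 12.2 dB more.

B, by 12.2 dB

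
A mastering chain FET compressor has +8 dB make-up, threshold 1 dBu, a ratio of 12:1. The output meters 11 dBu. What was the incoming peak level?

25 dBu

Remove make-up: 11 − 8 = 3 dBu.
The compressed level sits 3 − 1 = 2 dB over threshold.
Before 12:1 compression the overshoot was 2 × 12 = 24 dB, so input = 1 + 24 = 25 dBu.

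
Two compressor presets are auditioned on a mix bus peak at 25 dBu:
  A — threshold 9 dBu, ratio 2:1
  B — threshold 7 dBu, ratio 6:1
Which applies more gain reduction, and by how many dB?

A: 16 dB over, compressed to 8 dB over, so 8 dB of GR.
B: 18 dB over, compressed to 3 dB over, so 15 dB of GR.
B reduces 7 dB more.

B, by 7 dB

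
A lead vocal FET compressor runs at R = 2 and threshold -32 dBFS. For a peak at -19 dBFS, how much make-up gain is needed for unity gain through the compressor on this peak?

6.5 dB

Without make-up, output = threshold + overshoot/2 = -32 + 6.5 = -25.5 dBFS.
Gap to target: 6.5 dB.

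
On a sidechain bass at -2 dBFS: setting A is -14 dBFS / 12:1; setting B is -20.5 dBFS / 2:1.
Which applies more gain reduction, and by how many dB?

A: overshoot 12 dB → output overshoot 1 dB → GR 11 dB.
B: overshoot 18.5 dB → output overshoot 9.25 dB → GR 9.25 dB.
A applies 1.75 dB more gain reduction.

A, by 1.75 dB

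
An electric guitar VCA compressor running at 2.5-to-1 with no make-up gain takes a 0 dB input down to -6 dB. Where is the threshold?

Gain reduction = 0 − (-6) = 6 dB; output overshoot = GR / (R − 1) = 6 / 1.5 = 4 dB.
Threshold = output − output overshoot = -6 − 4 = -10 dB.

-10 dB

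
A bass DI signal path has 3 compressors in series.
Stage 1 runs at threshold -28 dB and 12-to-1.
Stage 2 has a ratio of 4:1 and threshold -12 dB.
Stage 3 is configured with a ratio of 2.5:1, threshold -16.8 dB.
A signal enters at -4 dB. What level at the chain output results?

-26 dB

Stage 1: 24 dB above -28 dB, reduced 12:1 to 2 dB above → -26 dB.
Stage 2: -26 dB ≤ -12 dB, so stage 2 doesn't engage; output -26 dB.
Stage 3: -26 dB ≤ -16.8 dB, so stage 3 doesn't engage; output -26 dB.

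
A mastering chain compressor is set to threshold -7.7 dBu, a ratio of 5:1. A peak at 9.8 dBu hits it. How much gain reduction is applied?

14 dB

9.8 dBu exceeds the threshold by 17.5 dB.
After 5:1 compression the overshoot becomes 17.5/5 = 3.5 dB.
So the signal is attenuated by 17.5 − 3.5 = 14 dB.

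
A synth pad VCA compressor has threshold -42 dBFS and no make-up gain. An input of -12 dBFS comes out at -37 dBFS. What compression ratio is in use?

6:1

Input overshoot = -12 − (-42) = 30 dB; output overshoot = -37 − (-42) = 5 dB.
Ratio = 30 / 5 = 6.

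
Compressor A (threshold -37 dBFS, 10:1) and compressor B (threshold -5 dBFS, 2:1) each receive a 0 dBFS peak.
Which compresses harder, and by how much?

A: 37 dB over, compressed to 3.7 dB over, so 33.3 dB of GR.
B: 5 dB over, compressed to 2.5 dB over, so 2.5 dB of GR.
Difference: 30.8 dB in favour of A.

A, by 30.8 dB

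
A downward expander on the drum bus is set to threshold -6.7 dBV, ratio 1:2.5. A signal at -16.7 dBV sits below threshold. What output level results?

-31.7 dBV

Below threshold, a 1:2.5 expander applies gain = (2.5−1)×(T − x) of attenuation.
(2.5−1) × 10 = 15 dB, so output = -16.7 − 15 = -31.7 dBV.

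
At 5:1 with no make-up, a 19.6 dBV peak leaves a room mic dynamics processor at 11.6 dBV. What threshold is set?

9.6 dBV

Let T be the threshold. Output overshoot = (input overshoot)/R, so 11.6 − T = (19.6 − T)/5.
5·(11.6 − T) = 19.6 − T → 4·T = 58 − 19.6 = 38.4.
T = 38.4/4 = 9.6 dBV.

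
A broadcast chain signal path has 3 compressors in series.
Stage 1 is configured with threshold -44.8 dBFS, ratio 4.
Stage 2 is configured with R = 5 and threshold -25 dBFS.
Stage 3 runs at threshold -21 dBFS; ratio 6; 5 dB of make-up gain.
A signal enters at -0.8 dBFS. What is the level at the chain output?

Stage 1: overshoot 44 dB → 44/4 = 11 dB → -33.8 dBFS.
Stage 2: -33.8 dBFS ≤ -25 dBFS, so stage 2 doesn't engage; output -33.8 dBFS.
Stage 3: -33.8 dBFS ≤ -21 dBFS, so stage 3 doesn't engage; make-up brings it to -28.8 dBFS.

-28.8 dBFS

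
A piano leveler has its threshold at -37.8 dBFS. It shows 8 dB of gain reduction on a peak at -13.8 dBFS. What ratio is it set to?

1.5:1

Input overshoot = -13.8 − (-37.8) = 24 dB.
Output overshoot = 24 − 8 = 16 dB.
Ratio = input overshoot / output overshoot = 24 / 16 = 1.5.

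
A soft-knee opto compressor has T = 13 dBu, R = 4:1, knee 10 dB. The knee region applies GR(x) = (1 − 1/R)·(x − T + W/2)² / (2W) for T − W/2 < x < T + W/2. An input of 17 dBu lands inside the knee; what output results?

x − T + W/2 = 17 − 13 + 5 = 9.
GR = (1 − 1/4) × 9² / 20 = 0.75 × 81 / 20 = 3.0375 dB.
Output = 17 − 3.0375 = 13.9625 dBu.

13.9625 dBu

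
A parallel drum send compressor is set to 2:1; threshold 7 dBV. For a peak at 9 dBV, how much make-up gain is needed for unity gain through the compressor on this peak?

1 dB

The peak compresses to 7 + 2/2 = 8 dBV.
To reach 9 dBV requires 9 − 8 = 1 dB of make-up.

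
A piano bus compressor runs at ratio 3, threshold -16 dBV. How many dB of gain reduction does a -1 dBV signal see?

-1 dBV exceeds the threshold by 15 dB.
At 3:1, output sits 15/3 = 5 dB above threshold.
GR = overshoot in − overshoot out = 15 − 5 = 10 dB.

10 dB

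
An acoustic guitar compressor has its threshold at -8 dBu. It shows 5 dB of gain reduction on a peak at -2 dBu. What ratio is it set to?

Input overshoot = -2 − (-8) = 6 dB.
Output overshoot = 6 − 5 = 1 dB.
Ratio = input overshoot / output overshoot = 6 / 1 = 6.

6:1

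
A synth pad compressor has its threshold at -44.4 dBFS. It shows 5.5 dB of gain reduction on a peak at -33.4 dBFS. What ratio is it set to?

2:1

Input overshoot = -33.4 − (-44.4) = 11 dB.
Output overshoot = 11 − 5.5 = 5.5 dB.
Ratio = input overshoot / output overshoot = 11 / 5.5 = 2.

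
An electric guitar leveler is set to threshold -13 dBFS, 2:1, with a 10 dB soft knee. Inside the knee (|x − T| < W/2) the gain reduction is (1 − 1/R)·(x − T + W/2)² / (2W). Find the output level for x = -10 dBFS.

-11.6 dBFS

x − T + W/2 = -10 − (-13) + 5 = 8.
GR = (1 − 1/2) × 8² / 20 = 0.5 × 64 / 20 = 1.6 dB.
Output = -10 − 1.6 = -11.6 dBFS.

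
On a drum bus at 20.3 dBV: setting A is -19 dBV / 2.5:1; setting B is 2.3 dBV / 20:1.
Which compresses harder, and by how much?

A: 39.3 dB over, compressed to 15.72 dB over, so 23.58 dB of GR.
B: 18 dB over, compressed to 0.9 dB over, so 17.1 dB of GR.
A applies 6.48 dB more gain reduction.

A, by 6.48 dB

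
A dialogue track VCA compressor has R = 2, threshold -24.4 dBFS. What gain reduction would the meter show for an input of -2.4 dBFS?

Overshoot = -2.4 − (-24.4) = 22 dB.
After 2:1 compression the overshoot becomes 22/2 = 11 dB.
So the signal is attenuated by 22 − 11 = 11 dB.

11 dB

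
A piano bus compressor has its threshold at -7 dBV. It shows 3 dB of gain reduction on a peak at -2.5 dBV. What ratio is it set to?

Input overshoot = -2.5 − (-7) = 4.5 dB.
Output overshoot = 4.5 − 3 = 1.5 dB.
Ratio = input overshoot / output overshoot = 4.5 / 1.5 = 3.

3:1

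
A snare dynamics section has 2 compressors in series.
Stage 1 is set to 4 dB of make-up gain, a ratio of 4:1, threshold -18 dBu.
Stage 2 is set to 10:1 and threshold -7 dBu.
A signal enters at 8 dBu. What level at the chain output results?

Stage 1: overshoot 26 dB → 26/4 = 6.5 dB → -11.5 dBu; +4 dB make-up → -7.5 dBu.
Stage 2: -7.5 dBu is at or below the -7 dBu threshold — no compression; output -7.5 dBu.

-7.5 dBu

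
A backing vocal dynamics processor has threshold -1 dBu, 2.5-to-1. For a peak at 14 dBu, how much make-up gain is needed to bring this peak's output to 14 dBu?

Without make-up, output = threshold + overshoot/2.5 = -1 + 6 = 5 dBu.
Gap to target: 9 dB.

9 dB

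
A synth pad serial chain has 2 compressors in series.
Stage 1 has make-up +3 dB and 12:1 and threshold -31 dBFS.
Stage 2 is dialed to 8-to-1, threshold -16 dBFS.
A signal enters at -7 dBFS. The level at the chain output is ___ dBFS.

Stage 1: 24 dB above -31 dBFS, reduced 12:1 to 2 dB above → -29 dBFS; +3 dB make-up → -26 dBFS.
Stage 2: -26 dBFS is at or below the -16 dBFS threshold — no compression; output -26 dBFS.

-26 dBFS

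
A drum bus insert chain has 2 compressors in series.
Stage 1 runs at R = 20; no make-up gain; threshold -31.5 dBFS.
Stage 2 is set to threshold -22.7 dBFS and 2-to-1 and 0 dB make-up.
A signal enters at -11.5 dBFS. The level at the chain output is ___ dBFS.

-30.5 dBFS

Stage 1: overshoot 20 dB → 20/20 = 1 dB → -30.5 dBFS.
Stage 2: -30.5 dBFS is at or below the -22.7 dBFS threshold — no compression; output -30.5 dBFS.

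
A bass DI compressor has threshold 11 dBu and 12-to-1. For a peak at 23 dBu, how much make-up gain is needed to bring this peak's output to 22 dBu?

10 dB

Overshoot 12 dB → 12/12 = 1 dB after compression, so the compressed level is 11 + 1 = 12 dBu.
Make-up = target − compressed = 22 − 12 = 10 dB.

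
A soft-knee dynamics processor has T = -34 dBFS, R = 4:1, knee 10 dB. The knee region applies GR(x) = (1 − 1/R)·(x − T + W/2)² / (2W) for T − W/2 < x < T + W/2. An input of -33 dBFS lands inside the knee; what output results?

x − T + W/2 = -33 − (-34) + 5 = 6.
GR = (1 − 1/4) × 6² / 20 = 0.75 × 36 / 20 = 1.35 dB.
Output = -33 − 1.35 = -34.35 dBFS.

-34.35 dBFS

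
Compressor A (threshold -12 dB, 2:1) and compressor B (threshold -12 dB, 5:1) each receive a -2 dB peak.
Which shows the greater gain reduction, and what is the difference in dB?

A: overshoot 10 dB → output overshoot 5 dB → GR 5 dB.
B: overshoot 10 dB → output overshoot 2 dB → GR 8 dB.
B applies 3 dB more gain reduction.

B, by 3 dB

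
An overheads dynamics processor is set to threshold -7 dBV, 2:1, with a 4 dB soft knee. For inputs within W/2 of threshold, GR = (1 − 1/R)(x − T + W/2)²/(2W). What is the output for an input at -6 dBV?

-6.5625 dBV

x − T + W/2 = -6 − (-7) + 2 = 3.
GR = (1 − 1/2) × 3² / 8 = 0.5 × 9 / 8 = 0.5625 dB.
Output = -6 − 0.5625 = -6.5625 dBV.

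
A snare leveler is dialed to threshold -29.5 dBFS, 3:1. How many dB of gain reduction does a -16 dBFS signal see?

Overshoot = -16 − (-29.5) = 13.5 dB.
At 3:1, output sits 13.5/3 = 4.5 dB above threshold.
Gain reduction = 13.5 − 4.5 = 9 dB.

9 dB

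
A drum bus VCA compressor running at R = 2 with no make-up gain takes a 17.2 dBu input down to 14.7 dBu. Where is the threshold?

12.2 dBu

Gain reduction = 17.2 − 14.7 = 2.5 dB; output overshoot = GR / (R − 1) = 2.5 / 1 = 2.5 dB.
Threshold = output − output overshoot = 14.7 − 2.5 = 12.2 dBu.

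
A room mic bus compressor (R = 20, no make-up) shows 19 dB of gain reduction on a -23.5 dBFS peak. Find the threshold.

-43.5 dBFS

Let T be the threshold. Output overshoot = (input overshoot)/R, so -42.5 − T = (-23.5 − T)/20.
20·(-42.5 − T) = -23.5 − T → 19·T = -850 − (-23.5) = -826.5.
T = -826.5/19 = -43.5 dBFS.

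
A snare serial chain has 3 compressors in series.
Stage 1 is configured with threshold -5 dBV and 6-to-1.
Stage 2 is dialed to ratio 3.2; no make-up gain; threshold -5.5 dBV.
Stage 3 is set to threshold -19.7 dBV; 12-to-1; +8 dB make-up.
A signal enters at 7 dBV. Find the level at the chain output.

Stage 1: 7 dBV is 12 dB over -5 dBV; at 6:1 that becomes 2 dB over, giving -3 dBV.
Stage 2: -3 dBV is 2.5 dB over -5.5 dBV; at 3.2:1 that becomes 0.78125 dB over, giving -4.71875 dBV.
Stage 3: -4.71875 dBV is 14.98125 dB over -19.7 dBV; at 12:1 that becomes 1.248438 dB over, giving -18.451563 dBV; +8 dB make-up → -10.451562 dBV.

-10.451562 dBV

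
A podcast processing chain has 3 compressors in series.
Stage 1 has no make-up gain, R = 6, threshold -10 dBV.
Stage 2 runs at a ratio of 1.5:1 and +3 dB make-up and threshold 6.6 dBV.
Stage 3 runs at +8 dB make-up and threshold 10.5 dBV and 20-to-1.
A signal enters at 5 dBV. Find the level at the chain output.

3.5 dBV

Stage 1: 5 dBV is 15 dB over -10 dBV; at 6:1 that becomes 2.5 dB over, giving -7.5 dBV.
Stage 2: -7.5 dBV ≤ 6.6 dBV, so stage 2 doesn't engage; make-up brings it to -4.5 dBV.
Stage 3: below threshold (-4.5 ≤ 10.5); passes unchanged; make-up brings it to 3.5 dBV.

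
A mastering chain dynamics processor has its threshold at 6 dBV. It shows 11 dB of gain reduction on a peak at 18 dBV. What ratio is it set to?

12:1

Input overshoot = 18 − 6 = 12 dB.
Output overshoot = 12 − 11 = 1 dB.
Ratio = input overshoot / output overshoot = 12 / 1 = 12.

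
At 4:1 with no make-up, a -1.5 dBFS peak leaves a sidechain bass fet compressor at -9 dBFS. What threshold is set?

-11.5 dBFS

Gain reduction = -1.5 − (-9) = 7.5 dB; output overshoot = GR / (R − 1) = 7.5 / 3 = 2.5 dB.
Threshold = output − output overshoot = -9 − 2.5 = -11.5 dBFS.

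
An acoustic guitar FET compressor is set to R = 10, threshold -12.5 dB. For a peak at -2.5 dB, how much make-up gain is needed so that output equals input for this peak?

9 dB

Without make-up, output = threshold + overshoot/10 = -12.5 + 1 = -11.5 dB.
Gap to target: 9 dB.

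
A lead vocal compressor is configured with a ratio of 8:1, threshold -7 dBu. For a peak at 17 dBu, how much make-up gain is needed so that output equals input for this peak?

The peak compresses to -7 + 24/8 = -4 dBu.
To reach 17 dBu requires 17 − (-4) = 21 dB of make-up.

21 dB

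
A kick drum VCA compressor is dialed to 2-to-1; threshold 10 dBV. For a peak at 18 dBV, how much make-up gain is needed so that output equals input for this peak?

Without make-up, output = threshold + overshoot/2 = 10 + 4 = 14 dBV.
Gap to target: 4 dB.

4 dB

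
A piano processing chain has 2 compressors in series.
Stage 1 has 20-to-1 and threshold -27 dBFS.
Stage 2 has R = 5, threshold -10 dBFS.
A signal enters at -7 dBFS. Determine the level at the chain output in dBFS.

Stage 1: overshoot 20 dB → 20/20 = 1 dB → -26 dBFS.
Stage 2: -26 dBFS ≤ -10 dBFS, so stage 2 doesn't engage; output -26 dBFS.

-26 dBFS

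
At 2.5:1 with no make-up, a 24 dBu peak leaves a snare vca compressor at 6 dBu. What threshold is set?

-6 dBu

Gain reduction = 24 − 6 = 18 dB; output overshoot = GR / (R − 1) = 18 / 1.5 = 12 dB.
Threshold = output − output overshoot = 6 − 12 = -6 dBu.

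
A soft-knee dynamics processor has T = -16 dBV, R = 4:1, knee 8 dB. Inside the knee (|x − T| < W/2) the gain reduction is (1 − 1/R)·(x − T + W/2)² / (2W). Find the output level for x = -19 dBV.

-19.046875 dBV

x − T + W/2 = -19 − (-16) + 4 = 1.
GR = (1 − 1/4) × 1² / 16 = 0.75 × 1 / 16 = 0.046875 dB.
Output = -19 − 0.046875 = -19.046875 dBV.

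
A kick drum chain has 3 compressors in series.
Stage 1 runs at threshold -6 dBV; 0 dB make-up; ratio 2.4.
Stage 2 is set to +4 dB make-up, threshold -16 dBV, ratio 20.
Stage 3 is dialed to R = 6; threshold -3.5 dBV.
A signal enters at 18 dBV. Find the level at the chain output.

-11 dBV

Stage 1: 24 dB above -6 dBV, reduced 2.4:1 to 10 dB above → 4 dBV.
Stage 2: 4 dBV is 20 dB over -16 dBV; at 20:1 that becomes 1 dB over, giving -15 dBV; +4 dB make-up → -11 dBV.
Stage 3: -11 dBV ≤ -3.5 dBV, so stage 3 doesn't engage; output -11 dBV.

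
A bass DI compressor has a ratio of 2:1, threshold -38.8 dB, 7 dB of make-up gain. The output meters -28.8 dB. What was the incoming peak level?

Before make-up, the level was -28.8 − 7 = -35.8 dB.
That's 3 dB above the -38.8 dB threshold.
Input overshoot = R × output overshoot = 6 dB → input = -38.8 + 6 = -32.8 dB.

-32.8 dB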